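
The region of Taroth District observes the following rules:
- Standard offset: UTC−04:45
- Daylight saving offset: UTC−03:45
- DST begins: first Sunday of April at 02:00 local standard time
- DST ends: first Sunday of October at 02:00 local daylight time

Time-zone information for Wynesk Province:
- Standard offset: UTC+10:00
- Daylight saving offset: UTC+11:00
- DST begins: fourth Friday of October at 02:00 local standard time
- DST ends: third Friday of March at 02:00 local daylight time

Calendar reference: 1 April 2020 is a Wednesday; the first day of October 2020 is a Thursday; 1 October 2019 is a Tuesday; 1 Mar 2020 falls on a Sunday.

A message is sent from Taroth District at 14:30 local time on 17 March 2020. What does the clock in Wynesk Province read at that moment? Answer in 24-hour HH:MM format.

1 April 2020 is a Wednesday, so the first Sunday is April 5.
1 October 2020 is a Thursday, so the first Sunday is October 4.
Daylight saving runs 5 April – 4 October; 17 March 2020 is outside that window, so Taroth District is on standard time at UTC−04:45.
14:30 Taroth District + 4h45m = 19:15 UTC.
1 October 2019 is a Tuesday, so the first Friday is October 4 and the fourth is October 25.
1 March 2020 is a Sunday, so the first Friday is March 6 and the third is March 20.
At the standard offset (UTC+10:00), 19:15 UTC + 10h = 05:15 Wynesk Province standard time (rolling into the next day, 18 March 2020).
The standard-time date in Wynesk Province, 18 March 2020, lies within the daylight-saving period (25 October 2019 – 20 March 2020), so Wynesk Province is on daylight time, UTC+11:00.
19:15 UTC + 11h = 06:15 Wynesk Province (rolling into the next day, 18 March 2020).

06:15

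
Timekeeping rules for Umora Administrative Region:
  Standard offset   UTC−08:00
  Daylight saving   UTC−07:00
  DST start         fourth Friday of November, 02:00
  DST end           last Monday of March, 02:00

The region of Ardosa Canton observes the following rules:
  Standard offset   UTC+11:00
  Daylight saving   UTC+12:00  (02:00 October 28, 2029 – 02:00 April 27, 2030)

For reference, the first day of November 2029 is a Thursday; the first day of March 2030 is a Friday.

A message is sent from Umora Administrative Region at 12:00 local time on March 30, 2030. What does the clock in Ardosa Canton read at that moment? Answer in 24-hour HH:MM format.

1 November 2029 is a Thursday, so the first Friday is November 2 and the fourth is November 23.
1 March 2030 is a Friday, so Mondays fall on 4, 11, 18, 25; the last is March 25.
March 30, 2030 does not fall between 23 November 2029 and 25 March 2030, so daylight saving is not in effect and Umora Administrative Region is at UTC−08:00.
12:00 Umora Administrative Region + 8h = 20:00 UTC.
At the standard offset (UTC+11:00), 20:00 UTC + 11h = 07:00 Ardosa Canton standard time (rolling into the next day, 31 March 2030).
The standard-time date in Ardosa Canton, March 31, 2030, lies within the daylight-saving period (28 October 2029 – 27 April 2030), so Ardosa Canton is on daylight time, UTC+12:00.
20:00 UTC + 12h = 08:00 Ardosa Canton (rolling into the next day, 31 March 2030).

08:00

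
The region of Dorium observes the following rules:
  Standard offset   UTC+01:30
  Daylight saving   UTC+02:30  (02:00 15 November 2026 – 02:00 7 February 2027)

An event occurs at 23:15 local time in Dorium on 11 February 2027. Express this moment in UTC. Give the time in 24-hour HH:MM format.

11 February 2027 does not fall between 15 November 2026 and 7 February 2027, so daylight saving is not in effect and Dorium is at UTC+01:30.
23:15 local − 1h30m = 21:45 UTC.

21:45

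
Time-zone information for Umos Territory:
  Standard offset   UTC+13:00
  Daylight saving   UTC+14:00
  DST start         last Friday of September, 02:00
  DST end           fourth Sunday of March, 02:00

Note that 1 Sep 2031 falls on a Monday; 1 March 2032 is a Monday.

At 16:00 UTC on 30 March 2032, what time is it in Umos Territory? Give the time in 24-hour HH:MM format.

05:00

1 September 2031 is a Monday, so Fridays fall on 5, 12, 19, 26; the last is September 26.
1 March 2032 is a Monday, so the first Sunday is March 7 and the fourth is March 28.
At the standard offset (UTC+13:00), 16:00 UTC + 13h = 05:00 Umos Territory standard time (rolling into the next day, 31 March 2032).
The standard-time date in Umos Territory, 31 March 2032, does not fall between 26 September 2031 and 28 March 2032, so daylight saving is not in effect and Umos Territory is at UTC+13:00.
16:00 UTC + 13h = 05:00 local (rolling into the next day, 31 March 2032).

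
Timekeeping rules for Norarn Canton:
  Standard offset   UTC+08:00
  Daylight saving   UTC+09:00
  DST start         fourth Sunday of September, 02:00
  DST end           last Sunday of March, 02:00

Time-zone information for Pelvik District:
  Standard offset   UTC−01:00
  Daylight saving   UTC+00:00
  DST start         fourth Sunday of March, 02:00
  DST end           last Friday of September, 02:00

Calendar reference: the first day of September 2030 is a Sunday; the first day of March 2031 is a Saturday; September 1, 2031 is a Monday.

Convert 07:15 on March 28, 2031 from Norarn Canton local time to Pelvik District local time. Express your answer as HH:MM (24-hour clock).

22:15

1 September 2030 is a Sunday, so the first Sunday is September 1 and the fourth is September 22.
1 March 2031 is a Saturday, so Sundays fall on 2, 9, 16, 23, 30; the last is March 30.
Daylight saving runs 22 September 2030 – 30 March 2031; March 28, 2031 is inside that window, so Norarn Canton is at UTC+09:00.
07:15 Norarn Canton − 9h = 22:15 UTC (rolling into the previous day, 27 March 2031).
1 March 2031 is a Saturday, so the first Sunday is March 2 and the fourth is March 23.
1 September 2031 is a Monday, so Fridays fall on 5, 12, 19, 26; the last is September 26.
At the standard offset (UTC−01:00), 22:15 UTC − 1h = 21:15 Pelvik District standard time.
The standard-time date in Pelvik District, March 27, 2031, lies within the daylight-saving period (23 March – 26 September), so Pelvik District is on daylight time, UTC+00:00.
22:15 UTC + 0h = 22:15 Pelvik District.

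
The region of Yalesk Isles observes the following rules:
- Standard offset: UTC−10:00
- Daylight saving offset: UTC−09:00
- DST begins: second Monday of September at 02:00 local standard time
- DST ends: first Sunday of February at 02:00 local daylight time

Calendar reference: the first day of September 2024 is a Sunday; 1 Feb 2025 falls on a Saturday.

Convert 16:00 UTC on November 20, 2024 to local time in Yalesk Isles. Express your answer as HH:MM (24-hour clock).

1 September 2024 is a Sunday, so the first Monday is September 2 and the second is September 9.
1 February 2025 is a Saturday, so the first Sunday is February 2.
At the standard offset (UTC−10:00), 16:00 UTC − 10h = 06:00 Yalesk Isles standard time.
The standard-time date in Yalesk Isles, November 20, 2024, lies within the daylight-saving period (9 September 2024 – 2 February 2025), so Yalesk Isles is on daylight time, UTC−09:00.
16:00 UTC − 9h = 07:00 local.

07:00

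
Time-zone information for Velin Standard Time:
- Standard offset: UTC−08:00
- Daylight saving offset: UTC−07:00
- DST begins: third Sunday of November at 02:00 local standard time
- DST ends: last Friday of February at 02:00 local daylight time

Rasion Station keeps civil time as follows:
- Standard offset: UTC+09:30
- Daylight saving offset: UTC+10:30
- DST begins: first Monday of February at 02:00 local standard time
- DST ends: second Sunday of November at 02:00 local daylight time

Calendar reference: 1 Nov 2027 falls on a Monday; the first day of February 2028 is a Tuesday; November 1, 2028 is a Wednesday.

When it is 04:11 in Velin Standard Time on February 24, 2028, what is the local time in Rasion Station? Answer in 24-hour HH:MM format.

21:41

1 November 2027 is a Monday, so the first Sunday is November 7 and the third is November 21.
1 February 2028 is a Tuesday, so Fridays fall on 4, 11, 18, 25; the last is February 25.
February 24, 2028 falls between 21 November 2027 and 25 February 2028, so daylight saving is in effect and Velin Standard Time is at UTC−07:00.
04:11 Velin Standard Time + 7h = 11:11 UTC.
1 February 2028 is a Tuesday, so the first Monday is February 7.
1 November 2028 is a Wednesday, so the first Sunday is November 5 and the second is November 12.
At the standard offset (UTC+09:30), 11:11 UTC + 9h30m = 20:41 Rasion Station standard time.
Daylight saving runs 7 February – 12 November; the standard-time date in Rasion Station, February 24, 2028, is inside that window, so Rasion Station is at UTC+10:30.
11:11 UTC + 10h30m = 21:41 Rasion Station.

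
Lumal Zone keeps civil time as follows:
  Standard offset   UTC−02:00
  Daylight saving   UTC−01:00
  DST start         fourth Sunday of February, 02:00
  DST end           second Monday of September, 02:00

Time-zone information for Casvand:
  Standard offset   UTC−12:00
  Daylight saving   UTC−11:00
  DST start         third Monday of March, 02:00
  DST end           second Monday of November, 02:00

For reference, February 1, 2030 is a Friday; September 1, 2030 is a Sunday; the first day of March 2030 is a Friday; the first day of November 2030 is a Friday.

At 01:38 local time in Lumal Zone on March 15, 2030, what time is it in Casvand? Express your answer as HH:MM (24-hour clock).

14:38

1 February 2030 is a Friday, so the first Sunday is February 3 and the fourth is February 24.
1 September 2030 is a Sunday, so the first Monday is September 2 and the second is September 9.
Daylight saving runs 24 February – 9 September; March 15, 2030 is inside that window, so Lumal Zone is at UTC−01:00.
01:38 Lumal Zone + 1h = 02:38 UTC.
1 March 2030 is a Friday, so the first Monday is March 4 and the third is March 18.
1 November 2030 is a Friday, so the first Monday is November 4 and the second is November 11.
At the standard offset (UTC−12:00), 02:38 UTC − 12h = 14:38 Casvand standard time (rolling into the previous day, 14 March 2030).
Daylight saving runs 18 March – 11 November; the standard-time date in Casvand, March 14, 2030, is outside that window, so Casvand is on standard time at UTC−12:00.
02:38 UTC − 12h = 14:38 Casvand (rolling into the previous day, 14 March 2030).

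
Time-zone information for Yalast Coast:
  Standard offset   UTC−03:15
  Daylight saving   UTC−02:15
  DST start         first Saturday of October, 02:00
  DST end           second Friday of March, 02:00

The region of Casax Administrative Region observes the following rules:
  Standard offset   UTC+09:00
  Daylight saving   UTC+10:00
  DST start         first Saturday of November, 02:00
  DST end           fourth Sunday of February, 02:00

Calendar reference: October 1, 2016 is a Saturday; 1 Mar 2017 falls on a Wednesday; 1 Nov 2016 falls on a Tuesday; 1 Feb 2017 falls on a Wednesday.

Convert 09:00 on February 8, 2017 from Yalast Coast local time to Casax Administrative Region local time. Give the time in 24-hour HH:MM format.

1 October 2016 is a Saturday, so the first Saturday is October 1.
1 March 2017 is a Wednesday, so the first Friday is March 3 and the second is March 10.
February 8, 2017 lies within the daylight-saving period (1 October 2016 – 10 March 2017), so Yalast Coast is on daylight time, UTC−02:15.
09:00 Yalast Coast + 2h15m = 11:15 UTC.
1 November 2016 is a Tuesday, so the first Saturday is November 5.
1 February 2017 is a Wednesday, so the first Sunday is February 5 and the fourth is February 26.
At the standard offset (UTC+09:00), 11:15 UTC + 9h = 20:15 Casax Administrative Region standard time.
The standard-time date in Casax Administrative Region, February 8, 2017, falls between 5 November 2016 and 26 February 2017, so daylight saving is in effect and Casax Administrative Region is at UTC+10:00.
11:15 UTC + 10h = 21:15 Casax Administrative Region.

21:15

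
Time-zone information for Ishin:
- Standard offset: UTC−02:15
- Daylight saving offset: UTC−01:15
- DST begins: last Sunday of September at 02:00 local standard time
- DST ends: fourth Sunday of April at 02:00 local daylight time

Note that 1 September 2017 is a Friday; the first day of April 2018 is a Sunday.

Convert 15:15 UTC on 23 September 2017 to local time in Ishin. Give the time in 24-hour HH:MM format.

1 September 2017 is a Friday, so Sundays fall on 3, 10, 17, 24; the last is September 24.
1 April 2018 is a Sunday, so the first Sunday is April 1 and the fourth is April 22.
At the standard offset (UTC−02:15), 15:15 UTC − 2h15m = 13:00 Ishin standard time.
The standard-time date in Ishin, 23 September 2017, does not fall between 24 September 2017 and 22 April 2018, so daylight saving is not in effect and Ishin is at UTC−02:15.
15:15 UTC − 2h15m = 13:00 local.

13:00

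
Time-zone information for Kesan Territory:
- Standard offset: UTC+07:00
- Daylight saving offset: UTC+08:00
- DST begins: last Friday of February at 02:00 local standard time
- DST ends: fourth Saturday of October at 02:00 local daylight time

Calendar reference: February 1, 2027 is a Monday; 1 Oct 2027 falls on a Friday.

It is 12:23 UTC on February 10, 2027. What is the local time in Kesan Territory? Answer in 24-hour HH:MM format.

19:23

1 February 2027 is a Monday, so Fridays fall on 5, 12, 19, 26; the last is February 26.
1 October 2027 is a Friday, so the first Saturday is October 2 and the fourth is October 23.
At the standard offset (UTC+07:00), 12:23 UTC + 7h = 19:23 Kesan Territory standard time.
The standard-time date in Kesan Territory, February 10, 2027, is outside the daylight-saving period (26 February – 23 October), so Kesan Territory is on standard time, UTC+07:00.
12:23 UTC + 7h = 19:23 local.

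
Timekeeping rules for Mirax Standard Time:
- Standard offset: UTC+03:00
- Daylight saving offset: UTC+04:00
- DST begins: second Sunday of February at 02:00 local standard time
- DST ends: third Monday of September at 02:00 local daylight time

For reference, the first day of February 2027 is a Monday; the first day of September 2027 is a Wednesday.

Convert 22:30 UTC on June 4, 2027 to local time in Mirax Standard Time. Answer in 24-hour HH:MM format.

02:30

1 February 2027 is a Monday, so the first Sunday is February 7 and the second is February 14.
1 September 2027 is a Wednesday, so the first Monday is September 6 and the third is September 20.
At the standard offset (UTC+03:00), 22:30 UTC + 3h = 01:30 Mirax Standard Time standard time (rolling into the next day, 5 June 2027).
The standard-time date in Mirax Standard Time, June 5, 2027, falls between 14 February and 20 September, so daylight saving is in effect and Mirax Standard Time is at UTC+04:00.
22:30 UTC + 4h = 02:30 local (rolling into the next day, 5 June 2027).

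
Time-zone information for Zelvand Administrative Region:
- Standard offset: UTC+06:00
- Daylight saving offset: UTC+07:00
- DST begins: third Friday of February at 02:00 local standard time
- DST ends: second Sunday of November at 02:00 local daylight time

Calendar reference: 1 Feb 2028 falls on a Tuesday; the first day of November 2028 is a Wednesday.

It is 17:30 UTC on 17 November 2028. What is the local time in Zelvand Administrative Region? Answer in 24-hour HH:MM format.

23:30

1 February 2028 is a Tuesday, so the first Friday is February 4 and the third is February 18.
1 November 2028 is a Wednesday, so the first Sunday is November 5 and the second is November 12.
At the standard offset (UTC+06:00), 17:30 UTC + 6h = 23:30 Zelvand Administrative Region standard time.
The standard-time date in Zelvand Administrative Region, 17 November 2028, does not fall between 18 February and 12 November, so daylight saving is not in effect and Zelvand Administrative Region is at UTC+06:00.
17:30 UTC + 6h = 23:30 local.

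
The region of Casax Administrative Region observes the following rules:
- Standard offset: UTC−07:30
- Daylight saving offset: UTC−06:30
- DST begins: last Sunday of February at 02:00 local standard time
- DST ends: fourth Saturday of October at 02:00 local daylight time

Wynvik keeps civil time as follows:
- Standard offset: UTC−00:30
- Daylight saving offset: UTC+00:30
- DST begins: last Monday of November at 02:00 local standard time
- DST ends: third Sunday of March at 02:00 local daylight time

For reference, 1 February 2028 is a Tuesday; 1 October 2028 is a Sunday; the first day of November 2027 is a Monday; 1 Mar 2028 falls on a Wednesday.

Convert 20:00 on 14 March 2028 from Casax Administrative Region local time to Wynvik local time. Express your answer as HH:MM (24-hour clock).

03:00

1 February 2028 is a Tuesday, so Sundays fall on 6, 13, 20, 27; the last is February 27.
1 October 2028 is a Sunday, so the first Saturday is October 7 and the fourth is October 28.
Daylight saving runs 27 February – 28 October; 14 March 2028 is inside that window, so Casax Administrative Region is at UTC−06:30.
20:00 Casax Administrative Region + 6h30m = 02:30 UTC (rolling into the next day, 15 March 2028).
1 November 2027 is a Monday, so Mondays fall on 1, 8, 15, 22, 29; the last is November 29.
1 March 2028 is a Wednesday, so the first Sunday is March 5 and the third is March 19.
At the standard offset (UTC−00:30), 02:30 UTC − 0h30m = 02:00 Wynvik standard time.
Daylight saving runs 29 November 2027 – 19 March 2028; the standard-time date in Wynvik, 15 March 2028, is inside that window, so Wynvik is at UTC+00:30.
02:30 UTC + 0h30m = 03:00 Wynvik.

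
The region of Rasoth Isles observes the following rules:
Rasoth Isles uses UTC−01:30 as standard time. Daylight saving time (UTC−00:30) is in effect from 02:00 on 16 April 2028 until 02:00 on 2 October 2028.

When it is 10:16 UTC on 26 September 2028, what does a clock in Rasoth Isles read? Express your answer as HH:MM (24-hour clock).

09:46

At the standard offset (UTC−01:30), 10:16 UTC − 1h30m = 08:46 Rasoth Isles standard time.
Daylight saving runs 16 April – 2 October; the standard-time date in Rasoth Isles, 26 September 2028, is inside that window, so Rasoth Isles is at UTC−00:30.
10:16 UTC − 0h30m = 09:46 local.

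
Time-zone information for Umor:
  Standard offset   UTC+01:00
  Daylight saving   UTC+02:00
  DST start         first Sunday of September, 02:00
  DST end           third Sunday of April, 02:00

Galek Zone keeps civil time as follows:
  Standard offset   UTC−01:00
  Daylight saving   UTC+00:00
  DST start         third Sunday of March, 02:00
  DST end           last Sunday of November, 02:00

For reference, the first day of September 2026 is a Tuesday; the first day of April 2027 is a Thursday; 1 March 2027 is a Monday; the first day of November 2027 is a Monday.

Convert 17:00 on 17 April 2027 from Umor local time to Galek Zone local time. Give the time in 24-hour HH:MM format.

1 September 2026 is a Tuesday, so the first Sunday is September 6.
1 April 2027 is a Thursday, so the first Sunday is April 4 and the third is April 18.
Daylight saving runs 6 September 2026 – 18 April 2027; 17 April 2027 is inside that window, so Umor is at UTC+02:00.
17:00 Umor − 2h = 15:00 UTC.
1 March 2027 is a Monday, so the first Sunday is March 7 and the third is March 21.
1 November 2027 is a Monday, so Sundays fall on 7, 14, 21, 28; the last is November 28.
At the standard offset (UTC−01:00), 15:00 UTC − 1h = 14:00 Galek Zone standard time.
Daylight saving runs 21 March – 28 November; the standard-time date in Galek Zone, 17 April 2027, is inside that window, so Galek Zone is at UTC+00:00.
15:00 UTC + 0h = 15:00 Galek Zone.

15:00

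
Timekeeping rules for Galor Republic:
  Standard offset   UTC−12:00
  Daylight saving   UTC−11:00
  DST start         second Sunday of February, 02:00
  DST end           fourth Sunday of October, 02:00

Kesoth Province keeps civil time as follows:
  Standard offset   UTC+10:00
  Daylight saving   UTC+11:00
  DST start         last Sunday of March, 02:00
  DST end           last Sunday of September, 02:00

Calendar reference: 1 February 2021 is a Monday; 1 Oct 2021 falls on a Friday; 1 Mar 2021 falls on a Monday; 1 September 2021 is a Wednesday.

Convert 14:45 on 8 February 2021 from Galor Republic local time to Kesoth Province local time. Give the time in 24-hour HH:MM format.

12:45

1 February 2021 is a Monday, so the first Sunday is February 7 and the second is February 14.
1 October 2021 is a Friday, so the first Sunday is October 3 and the fourth is October 24.
8 February 2021 is outside the daylight-saving period (14 February – 24 October), so Galor Republic is on standard time, UTC−12:00.
14:45 Galor Republic + 12h = 02:45 UTC (rolling into the next day, 9 February 2021).
1 March 2021 is a Monday, so Sundays fall on 7, 14, 21, 28; the last is March 28.
1 September 2021 is a Wednesday, so Sundays fall on 5, 12, 19, 26; the last is September 26.
At the standard offset (UTC+10:00), 02:45 UTC + 10h = 12:45 Kesoth Province standard time.
The standard-time date in Kesoth Province, 9 February 2021, does not fall between 28 March and 26 September, so daylight saving is not in effect and Kesoth Province is at UTC+10:00.
02:45 UTC + 10h = 12:45 Kesoth Province.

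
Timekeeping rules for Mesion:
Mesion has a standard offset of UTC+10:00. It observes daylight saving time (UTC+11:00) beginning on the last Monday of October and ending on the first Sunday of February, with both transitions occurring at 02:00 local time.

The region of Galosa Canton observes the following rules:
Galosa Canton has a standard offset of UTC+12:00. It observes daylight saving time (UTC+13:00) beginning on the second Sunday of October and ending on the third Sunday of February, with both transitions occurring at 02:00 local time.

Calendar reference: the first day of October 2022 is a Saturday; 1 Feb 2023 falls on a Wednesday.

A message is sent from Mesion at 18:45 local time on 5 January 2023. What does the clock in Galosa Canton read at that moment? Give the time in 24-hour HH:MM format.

1 October 2022 is a Saturday, so Mondays fall on 3, 10, 17, 24, 31; the last is October 31.
1 February 2023 is a Wednesday, so the first Sunday is February 5.
Daylight saving runs 31 October 2022 – 5 February 2023; 5 January 2023 is inside that window, so Mesion is at UTC+11:00.
18:45 Mesion − 11h = 07:45 UTC.
1 October 2022 is a Saturday, so the first Sunday is October 2 and the second is October 9.
1 February 2023 is a Wednesday, so the first Sunday is February 5 and the third is February 19.
At the standard offset (UTC+12:00), 07:45 UTC + 12h = 19:45 Galosa Canton standard time.
The standard-time date in Galosa Canton, 5 January 2023, falls between 9 October 2022 and 19 February 2023, so daylight saving is in effect and Galosa Canton is at UTC+13:00.
07:45 UTC + 13h = 20:45 Galosa Canton.

20:45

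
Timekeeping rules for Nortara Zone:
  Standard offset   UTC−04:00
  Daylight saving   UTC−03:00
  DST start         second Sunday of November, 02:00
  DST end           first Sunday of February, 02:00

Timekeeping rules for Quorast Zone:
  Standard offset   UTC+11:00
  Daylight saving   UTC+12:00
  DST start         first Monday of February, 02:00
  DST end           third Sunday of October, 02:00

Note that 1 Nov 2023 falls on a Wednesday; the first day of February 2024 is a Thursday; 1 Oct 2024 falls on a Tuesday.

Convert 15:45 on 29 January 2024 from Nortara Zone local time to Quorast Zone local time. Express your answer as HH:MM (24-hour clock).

05:45

1 November 2023 is a Wednesday, so the first Sunday is November 5 and the second is November 12.
1 February 2024 is a Thursday, so the first Sunday is February 4.
29 January 2024 lies within the daylight-saving period (12 November 2023 – 4 February 2024), so Nortara Zone is on daylight time, UTC−03:00.
15:45 Nortara Zone + 3h = 18:45 UTC.
1 February 2024 is a Thursday, so the first Monday is February 5.
1 October 2024 is a Tuesday, so the first Sunday is October 6 and the third is October 20.
At the standard offset (UTC+11:00), 18:45 UTC + 11h = 05:45 Quorast Zone standard time (rolling into the next day, 30 January 2024).
The standard-time date in Quorast Zone, 30 January 2024, is outside the daylight-saving period (5 February – 20 October), so Quorast Zone is on standard time, UTC+11:00.
18:45 UTC + 11h = 05:45 Quorast Zone (rolling into the next day, 30 January 2024).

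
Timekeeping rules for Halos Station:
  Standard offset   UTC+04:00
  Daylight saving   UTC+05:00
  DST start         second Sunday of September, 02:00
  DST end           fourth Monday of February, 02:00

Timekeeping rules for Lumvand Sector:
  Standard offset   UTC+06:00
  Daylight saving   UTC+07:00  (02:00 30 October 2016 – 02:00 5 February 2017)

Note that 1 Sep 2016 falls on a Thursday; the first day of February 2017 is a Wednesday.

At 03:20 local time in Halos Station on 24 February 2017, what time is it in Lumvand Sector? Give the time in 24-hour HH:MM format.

1 September 2016 is a Thursday, so the first Sunday is September 4 and the second is September 11.
1 February 2017 is a Wednesday, so the first Monday is February 6 and the fourth is February 27.
24 February 2017 falls between 11 September 2016 and 27 February 2017, so daylight saving is in effect and Halos Station is at UTC+05:00.
03:20 Halos Station − 5h = 22:20 UTC (rolling into the previous day, 23 February 2017).
At the standard offset (UTC+06:00), 22:20 UTC + 6h = 04:20 Lumvand Sector standard time (rolling into the next day, 24 February 2017).
Daylight saving runs 30 October 2016 – 5 February 2017; the standard-time date in Lumvand Sector, 24 February 2017, is outside that window, so Lumvand Sector is on standard time at UTC+06:00.
22:20 UTC + 6h = 04:20 Lumvand Sector (rolling into the next day, 24 February 2017).

04:20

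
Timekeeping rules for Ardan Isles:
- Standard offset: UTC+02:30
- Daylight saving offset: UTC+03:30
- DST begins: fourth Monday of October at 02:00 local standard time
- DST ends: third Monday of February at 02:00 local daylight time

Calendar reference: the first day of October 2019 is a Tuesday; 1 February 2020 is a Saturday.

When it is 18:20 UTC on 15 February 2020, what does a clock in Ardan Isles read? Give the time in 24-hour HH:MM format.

1 October 2019 is a Tuesday, so the first Monday is October 7 and the fourth is October 28.
1 February 2020 is a Saturday, so the first Monday is February 3 and the third is February 17.
At the standard offset (UTC+02:30), 18:20 UTC + 2h30m = 20:50 Ardan Isles standard time.
Daylight saving runs 28 October 2019 – 17 February 2020; the standard-time date in Ardan Isles, 15 February 2020, is inside that window, so Ardan Isles is at UTC+03:30.
18:20 UTC + 3h30m = 21:50 local.

21:50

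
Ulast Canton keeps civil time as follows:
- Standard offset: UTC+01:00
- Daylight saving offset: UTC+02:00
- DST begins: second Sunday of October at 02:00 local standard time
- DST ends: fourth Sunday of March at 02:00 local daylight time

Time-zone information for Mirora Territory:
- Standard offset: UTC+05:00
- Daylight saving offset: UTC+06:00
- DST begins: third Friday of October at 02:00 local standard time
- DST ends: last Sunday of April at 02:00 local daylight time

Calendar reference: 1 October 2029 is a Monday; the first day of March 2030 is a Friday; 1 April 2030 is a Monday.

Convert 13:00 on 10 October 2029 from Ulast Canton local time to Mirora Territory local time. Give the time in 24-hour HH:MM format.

17:00

1 October 2029 is a Monday, so the first Sunday is October 7 and the second is October 14.
1 March 2030 is a Friday, so the first Sunday is March 3 and the fourth is March 24.
10 October 2029 does not fall between 14 October 2029 and 24 March 2030, so daylight saving is not in effect and Ulast Canton is at UTC+01:00.
13:00 Ulast Canton − 1h = 12:00 UTC.
1 October 2029 is a Monday, so the first Friday is October 5 and the third is October 19.
1 April 2030 is a Monday, so Sundays fall on 7, 14, 21, 28; the last is April 28.
At the standard offset (UTC+05:00), 12:00 UTC + 5h = 17:00 Mirora Territory standard time.
Daylight saving runs 19 October 2029 – 28 April 2030; the standard-time date in Mirora Territory, 10 October 2029, is outside that window, so Mirora Territory is on standard time at UTC+05:00.
12:00 UTC + 5h = 17:00 Mirora Territory.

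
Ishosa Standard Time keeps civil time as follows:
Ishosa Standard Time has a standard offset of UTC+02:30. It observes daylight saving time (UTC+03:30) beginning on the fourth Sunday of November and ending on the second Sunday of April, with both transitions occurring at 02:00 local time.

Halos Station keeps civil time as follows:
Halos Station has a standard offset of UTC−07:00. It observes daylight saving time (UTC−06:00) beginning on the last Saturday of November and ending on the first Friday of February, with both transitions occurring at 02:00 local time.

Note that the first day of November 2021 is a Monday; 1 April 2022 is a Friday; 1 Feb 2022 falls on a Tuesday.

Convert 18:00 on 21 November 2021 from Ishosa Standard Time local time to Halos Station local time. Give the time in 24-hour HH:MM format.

1 November 2021 is a Monday, so the first Sunday is November 7 and the fourth is November 28.
1 April 2022 is a Friday, so the first Sunday is April 3 and the second is April 10.
Daylight saving runs 28 November 2021 – 10 April 2022; 21 November 2021 is outside that window, so Ishosa Standard Time is on standard time at UTC+02:30.
18:00 Ishosa Standard Time − 2h30m = 15:30 UTC.
1 November 2021 is a Monday, so Saturdays fall on 6, 13, 20, 27; the last is November 27.
1 February 2022 is a Tuesday, so the first Friday is February 4.
At the standard offset (UTC−07:00), 15:30 UTC − 7h = 08:30 Halos Station standard time.
The standard-time date in Halos Station, 21 November 2021, does not fall between 27 November 2021 and 4 February 2022, so daylight saving is not in effect and Halos Station is at UTC−07:00.
15:30 UTC − 7h = 08:30 Halos Station.

08:30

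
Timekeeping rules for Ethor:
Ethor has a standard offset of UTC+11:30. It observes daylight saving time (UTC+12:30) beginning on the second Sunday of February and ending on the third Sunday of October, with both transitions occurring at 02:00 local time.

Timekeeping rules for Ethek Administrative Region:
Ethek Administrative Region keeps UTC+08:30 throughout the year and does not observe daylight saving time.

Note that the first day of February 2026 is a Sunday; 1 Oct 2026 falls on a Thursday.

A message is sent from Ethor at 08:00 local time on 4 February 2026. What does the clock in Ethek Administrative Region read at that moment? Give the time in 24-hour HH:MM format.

1 February 2026 is a Sunday, so the first Sunday is February 1 and the second is February 8.
1 October 2026 is a Thursday, so the first Sunday is October 4 and the third is October 18.
4 February 2026 does not fall between 8 February and 18 October, so daylight saving is not in effect and Ethor is at UTC+11:30.
08:00 Ethor − 11h30m = 20:30 UTC (rolling into the previous day, 3 February 2026).
Ethek Administrative Region has no daylight saving, so its offset is UTC+08:30 year-round.
20:30 UTC + 8h30m = 05:00 Ethek Administrative Region (rolling into the next day, 4 February 2026).

05:00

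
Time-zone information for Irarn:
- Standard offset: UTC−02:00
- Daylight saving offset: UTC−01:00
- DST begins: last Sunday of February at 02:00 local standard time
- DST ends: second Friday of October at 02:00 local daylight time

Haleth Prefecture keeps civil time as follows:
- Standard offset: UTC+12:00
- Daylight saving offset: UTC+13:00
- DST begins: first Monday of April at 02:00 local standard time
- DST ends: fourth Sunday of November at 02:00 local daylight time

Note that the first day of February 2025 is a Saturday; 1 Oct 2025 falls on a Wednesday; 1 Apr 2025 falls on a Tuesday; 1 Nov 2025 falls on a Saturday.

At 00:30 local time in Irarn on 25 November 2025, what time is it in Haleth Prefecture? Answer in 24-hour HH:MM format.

1 February 2025 is a Saturday, so Sundays fall on 2, 9, 16, 23; the last is February 23.
1 October 2025 is a Wednesday, so the first Friday is October 3 and the second is October 10.
25 November 2025 is outside the daylight-saving period (23 February – 10 October), so Irarn is on standard time, UTC−02:00.
00:30 Irarn + 2h = 02:30 UTC.
1 April 2025 is a Tuesday, so the first Monday is April 7.
1 November 2025 is a Saturday, so the first Sunday is November 2 and the fourth is November 23.
At the standard offset (UTC+12:00), 02:30 UTC + 12h = 14:30 Haleth Prefecture standard time.
The standard-time date in Haleth Prefecture, 25 November 2025, is outside the daylight-saving period (7 April – 23 November), so Haleth Prefecture is on standard time, UTC+12:00.
02:30 UTC + 12h = 14:30 Haleth Prefecture.

14:30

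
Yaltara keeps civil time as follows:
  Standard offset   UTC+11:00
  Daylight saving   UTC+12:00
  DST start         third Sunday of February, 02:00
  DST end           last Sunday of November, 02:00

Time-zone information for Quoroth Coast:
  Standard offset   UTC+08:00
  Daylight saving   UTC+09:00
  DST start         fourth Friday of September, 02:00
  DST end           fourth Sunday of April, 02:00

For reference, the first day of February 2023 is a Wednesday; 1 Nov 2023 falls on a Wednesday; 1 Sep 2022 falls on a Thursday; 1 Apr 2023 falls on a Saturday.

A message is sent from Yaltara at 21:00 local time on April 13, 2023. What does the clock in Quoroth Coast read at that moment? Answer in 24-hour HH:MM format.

18:00

1 February 2023 is a Wednesday, so the first Sunday is February 5 and the third is February 19.
1 November 2023 is a Wednesday, so Sundays fall on 5, 12, 19, 26; the last is November 26.
Daylight saving runs 19 February – 26 November; April 13, 2023 is inside that window, so Yaltara is at UTC+12:00.
21:00 Yaltara − 12h = 09:00 UTC.
1 September 2022 is a Thursday, so the first Friday is September 2 and the fourth is September 23.
1 April 2023 is a Saturday, so the first Sunday is April 2 and the fourth is April 23.
At the standard offset (UTC+08:00), 09:00 UTC + 8h = 17:00 Quoroth Coast standard time.
The standard-time date in Quoroth Coast, April 13, 2023, lies within the daylight-saving period (23 September 2022 – 23 April 2023), so Quoroth Coast is on daylight time, UTC+09:00.
09:00 UTC + 9h = 18:00 Quoroth Coast.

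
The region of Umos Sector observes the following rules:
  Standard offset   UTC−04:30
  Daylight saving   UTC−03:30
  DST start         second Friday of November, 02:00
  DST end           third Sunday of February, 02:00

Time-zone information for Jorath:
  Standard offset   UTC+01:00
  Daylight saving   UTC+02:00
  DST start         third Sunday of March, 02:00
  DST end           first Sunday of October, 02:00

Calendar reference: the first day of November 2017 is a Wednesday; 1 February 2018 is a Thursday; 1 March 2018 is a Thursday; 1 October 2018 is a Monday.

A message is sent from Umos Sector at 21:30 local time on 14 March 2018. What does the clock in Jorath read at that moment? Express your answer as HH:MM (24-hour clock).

1 November 2017 is a Wednesday, so the first Friday is November 3 and the second is November 10.
1 February 2018 is a Thursday, so the first Sunday is February 4 and the third is February 18.
Daylight saving runs 10 November 2017 – 18 February 2018; 14 March 2018 is outside that window, so Umos Sector is on standard time at UTC−04:30.
21:30 Umos Sector + 4h30m = 02:00 UTC (rolling into the next day, 15 March 2018).
1 March 2018 is a Thursday, so the first Sunday is March 4 and the third is March 18.
1 October 2018 is a Monday, so the first Sunday is October 7.
At the standard offset (UTC+01:00), 02:00 UTC + 1h = 03:00 Jorath standard time.
Daylight saving runs 18 March – 7 October; the standard-time date in Jorath, 15 March 2018, is outside that window, so Jorath is on standard time at UTC+01:00.
02:00 UTC + 1h = 03:00 Jorath.

03:00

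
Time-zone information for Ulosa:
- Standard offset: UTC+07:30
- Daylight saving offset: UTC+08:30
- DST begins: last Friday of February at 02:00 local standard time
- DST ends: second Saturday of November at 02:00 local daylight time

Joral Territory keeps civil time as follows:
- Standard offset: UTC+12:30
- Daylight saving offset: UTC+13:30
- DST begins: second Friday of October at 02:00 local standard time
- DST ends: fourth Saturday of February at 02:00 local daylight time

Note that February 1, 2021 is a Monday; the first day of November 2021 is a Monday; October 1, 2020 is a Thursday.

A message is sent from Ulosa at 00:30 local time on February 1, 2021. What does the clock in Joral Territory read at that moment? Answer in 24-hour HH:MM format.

1 February 2021 is a Monday, so Fridays fall on 5, 12, 19, 26; the last is February 26.
1 November 2021 is a Monday, so the first Saturday is November 6 and the second is November 13.
February 1, 2021 is outside the daylight-saving period (26 February – 13 November), so Ulosa is on standard time, UTC+07:30.
00:30 Ulosa − 7h30m = 17:00 UTC (rolling into the previous day, 31 January 2021).
1 October 2020 is a Thursday, so the first Friday is October 2 and the second is October 9.
1 February 2021 is a Monday, so the first Saturday is February 6 and the fourth is February 27.
At the standard offset (UTC+12:30), 17:00 UTC + 12h30m = 05:30 Joral Territory standard time (rolling into the next day, 1 February 2021).
The standard-time date in Joral Territory, February 1, 2021, falls between 9 October 2020 and 27 February 2021, so daylight saving is in effect and Joral Territory is at UTC+13:30.
17:00 UTC + 13h30m = 06:30 Joral Territory (rolling into the next day, 1 February 2021).

06:30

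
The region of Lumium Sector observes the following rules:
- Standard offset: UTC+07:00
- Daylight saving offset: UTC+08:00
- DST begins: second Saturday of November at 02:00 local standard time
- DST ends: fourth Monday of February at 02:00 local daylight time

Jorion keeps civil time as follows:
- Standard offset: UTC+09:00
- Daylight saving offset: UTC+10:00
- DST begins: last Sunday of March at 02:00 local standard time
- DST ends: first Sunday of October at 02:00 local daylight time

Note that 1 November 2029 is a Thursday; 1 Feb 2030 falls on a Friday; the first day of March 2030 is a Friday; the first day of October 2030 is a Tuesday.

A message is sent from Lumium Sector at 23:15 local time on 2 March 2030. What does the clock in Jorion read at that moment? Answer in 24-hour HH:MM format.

1 November 2029 is a Thursday, so the first Saturday is November 3 and the second is November 10.
1 February 2030 is a Friday, so the first Monday is February 4 and the fourth is February 25.
2 March 2030 is outside the daylight-saving period (10 November 2029 – 25 February 2030), so Lumium Sector is on standard time, UTC+07:00.
23:15 Lumium Sector − 7h = 16:15 UTC.
1 March 2030 is a Friday, so Sundays fall on 3, 10, 17, 24, 31; the last is March 31.
1 October 2030 is a Tuesday, so the first Sunday is October 6.
At the standard offset (UTC+09:00), 16:15 UTC + 9h = 01:15 Jorion standard time (rolling into the next day, 3 March 2030).
The standard-time date in Jorion, 3 March 2030, does not fall between 31 March and 6 October, so daylight saving is not in effect and Jorion is at UTC+09:00.
16:15 UTC + 9h = 01:15 Jorion (rolling into the next day, 3 March 2030).

01:15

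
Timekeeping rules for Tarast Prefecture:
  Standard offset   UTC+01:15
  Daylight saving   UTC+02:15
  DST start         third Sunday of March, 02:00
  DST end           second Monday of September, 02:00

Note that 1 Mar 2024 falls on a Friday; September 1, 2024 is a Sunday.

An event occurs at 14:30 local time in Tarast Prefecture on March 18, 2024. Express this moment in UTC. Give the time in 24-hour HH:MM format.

1 March 2024 is a Friday, so the first Sunday is March 3 and the third is March 17.
1 September 2024 is a Sunday, so the first Monday is September 2 and the second is September 9.
March 18, 2024 falls between 17 March and 9 September, so daylight saving is in effect and Tarast Prefecture is at UTC+02:15.
14:30 local − 2h15m = 12:15 UTC.

12:15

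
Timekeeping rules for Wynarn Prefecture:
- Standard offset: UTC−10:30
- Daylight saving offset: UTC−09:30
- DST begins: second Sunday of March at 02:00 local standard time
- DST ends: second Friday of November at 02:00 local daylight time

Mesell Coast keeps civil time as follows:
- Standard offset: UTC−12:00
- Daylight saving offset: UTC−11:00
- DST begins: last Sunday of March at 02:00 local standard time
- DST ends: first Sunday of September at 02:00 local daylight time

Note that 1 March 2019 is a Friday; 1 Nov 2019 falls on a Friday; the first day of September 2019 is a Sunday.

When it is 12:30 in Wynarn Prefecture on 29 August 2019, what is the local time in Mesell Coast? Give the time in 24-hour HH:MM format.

11:00

1 March 2019 is a Friday, so the first Sunday is March 3 and the second is March 10.
1 November 2019 is a Friday, so the first Friday is November 1 and the second is November 8.
29 August 2019 lies within the daylight-saving period (10 March – 8 November), so Wynarn Prefecture is on daylight time, UTC−09:30.
12:30 Wynarn Prefecture + 9h30m = 22:00 UTC.
1 March 2019 is a Friday, so Sundays fall on 3, 10, 17, 24, 31; the last is March 31.
1 September 2019 is a Sunday, so the first Sunday is September 1.
At the standard offset (UTC−12:00), 22:00 UTC − 12h = 10:00 Mesell Coast standard time.
The standard-time date in Mesell Coast, 29 August 2019, lies within the daylight-saving period (31 March – 1 September), so Mesell Coast is on daylight time, UTC−11:00.
22:00 UTC − 11h = 11:00 Mesell Coast.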